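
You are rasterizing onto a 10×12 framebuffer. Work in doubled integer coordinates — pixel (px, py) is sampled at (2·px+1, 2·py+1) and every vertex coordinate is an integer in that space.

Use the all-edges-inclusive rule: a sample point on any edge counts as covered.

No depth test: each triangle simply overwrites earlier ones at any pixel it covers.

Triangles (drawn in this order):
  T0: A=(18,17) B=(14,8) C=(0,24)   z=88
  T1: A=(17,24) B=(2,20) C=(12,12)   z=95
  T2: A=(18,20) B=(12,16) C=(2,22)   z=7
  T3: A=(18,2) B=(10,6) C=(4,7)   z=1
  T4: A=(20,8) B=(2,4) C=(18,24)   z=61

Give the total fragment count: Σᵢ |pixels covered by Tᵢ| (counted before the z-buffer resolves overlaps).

T0:
  2·area = 190  (B↔C swapped to make it positive)
  edge (18, 17)→(0, 24): d=(-18,7) inclusive
  edge (0, 24)→(14, 8): d=(14,-16) inclusive
  edge (14, 8)→(18, 17): d=(4,9) inclusive
    (6,5)@(13, 11): e=[143,26,21] → #
    (7,5)@(15, 11): e=[129,58,3] → #
    (8,5)@(17, 11): e=[115,90,-15] → ·
    (5,6)@(11, 13): e=[121,22,47] → #
    (8,6)@(17, 13): e=[79,118,-7] → ·
    (4,7)@(9, 15): e=[99,18,73] → #
    (8,7)@(17, 15): e=[43,146,1] → #
    (9,7)@(19, 15): e=[29,178,-17] → ·
    (3,8)@(7, 17): e=[77,14,99] → #
    (9,8)@(19, 17): e=[-7,206,-9] → ·
    (2,9)@(5, 19): e=[55,10,125] → #
    (6,9)@(13, 19): e=[-1,138,53] → ·
  covered (24 px):
    · · · · · · · · · ·
    · · · · · · · · · ·
    · · · · · · · · · ·
    · · · · · · · · · ·
    · · · · · · · · · ·
    · · · · · · # # · ·
    · · · · · # # # · ·
    · · · · # # # # # ·
    · · · # # # # # # ·
    · · # # # # · · · ·
    · # # # · · · · · ·
    # · · · · · · · · ·
T1:
  2·area = 160
  edge (17, 24)→(2, 20): d=(-15,-4) inclusive
  edge (2, 20)→(12, 12): d=(10,-8) inclusive
  edge (12, 12)→(17, 24): d=(5,12) inclusive
    (5,6)@(11, 13): e=[141,2,17] → #
    (6,6)@(13, 13): e=[149,18,-7] → ·
    (4,7)@(9, 15): e=[103,6,51] → #
    (6,7)@(13, 15): e=[119,38,3] → #
    (7,7)@(15, 15): e=[127,54,-21] → ·
    (3,8)@(7, 17): e=[65,10,85] → #
    (7,8)@(15, 17): e=[97,74,-11] → ·
    (2,9)@(5, 19): e=[27,14,119] → #
    (7,9)@(15, 19): e=[67,94,-1] → ·
    (2,10)@(5, 21): e=[-3,34,129] → ·
    (3,10)@(7, 21): e=[5,50,105] → #
    (7,10)@(15, 21): e=[37,114,9] → #
  covered (19 px):
    · · · · · · · · · ·
    · · · · · · · · · ·
    · · · · · · · · · ·
    · · · · · · · · · ·
    · · · · · · · · · ·
    · · · · · · · · · ·
    · · · · · # · · · ·
    · · · · # # # · · ·
    · · · # # # # · · ·
    · · # # # # # · · ·
    · · · # # # # # · ·
    · · · · · · · # · ·
T2:
  2·area = 76  (B↔C swapped to make it positive)
  edge (18, 20)→(2, 22): d=(-16,2) inclusive
  edge (2, 22)→(12, 16): d=(10,-6) inclusive
  edge (12, 16)→(18, 20): d=(6,4) inclusive
    (8,6)@(17, 13): e=[114,0,-38] → ·  [on edge]
    (5,8)@(11, 17): e=[62,4,10] → #
    (6,8)@(13, 17): e=[58,16,2] → #
    (7,8)@(15, 17): e=[54,28,-6] → ·
    (3,9)@(7, 19): e=[38,0,38] → #  [on edge]
    (4,9)@(9, 19): e=[34,12,30] → #
    (7,9)@(15, 19): e=[22,48,6] → #
    (8,9)@(17, 19): e=[18,60,-2] → ·
    (2,10)@(5, 21): e=[10,8,58] → #
    (5,10)@(11, 21): e=[-2,44,34] → ·
    (6,10)@(13, 21): e=[-6,56,26] → ·
    (7,10)@(15, 21): e=[-10,68,18] → ·
  covered (10 px):
    · · · · · · · · · ·
    · · · · · · · · · ·
    · · · · · · · · · ·
    · · · · · · · · · ·
    · · · · · · · · · ·
    · · · · · · · · · ·
    · · · · · · · · · ·
    · · · · · · · · · ·
    · · · · · # # · · ·
    · · · # # # # # · ·
    · · # # # · · · · ·
    · · · · · · · · · ·
T3:
  2·area = 16
  edge (18, 2)→(10, 6): d=(-8,4) inclusive
  edge (10, 6)→(4, 7): d=(-6,1) inclusive
  edge (4, 7)→(18, 2): d=(14,-5) inclusive
    (5,2)@(11, 5): e=[4,5,7] → #
    (6,2)@(13, 5): e=[-4,3,17] → ·
    (5,3)@(11, 7): e=[-12,-7,35] → ·
  covered (1 px):
    · · · · · · · · · ·
    · · · · · · · · · ·
    · · · · · # · · · ·
    · · · · · · · · · ·
    · · · · · · · · · ·
    · · · · · · · · · ·
    · · · · · · · · · ·
    · · · · · · · · · ·
    · · · · · · · · · ·
    · · · · · · · · · ·
    · · · · · · · · · ·
    · · · · · · · · · ·
T4:
  2·area = 296  (B↔C swapped to make it positive)
  edge (20, 8)→(18, 24): d=(-2,16) inclusive
  edge (18, 24)→(2, 4): d=(-16,-20) inclusive
  edge (2, 4)→(20, 8): d=(18,4) inclusive
    (1,2)@(3, 5): e=[278,4,14] → #
    (2,2)@(5, 5): e=[246,44,6] → #
    (3,2)@(7, 5): e=[214,84,-2] → ·
    (1,3)@(3, 7): e=[274,-28,50] → ·
    (2,3)@(5, 7): e=[242,12,42] → #
    (3,3)@(7, 7): e=[210,52,34] → #
    (4,3)@(9, 7): e=[178,92,26] → #
    (5,3)@(11, 7): e=[146,132,18] → #
    (6,3)@(13, 7): e=[114,172,10] → #
    (7,3)@(15, 7): e=[82,212,2] → #
    (8,3)@(17, 7): e=[50,252,-6] → ·
    (2,4)@(5, 9): e=[238,-20,78] → ·
  covered (37 px):
    · · · · · · · · · ·
    · · · · · · · · · ·
    · # # · · · · · · ·
    · · # # # # # # · ·
    · · · # # # # # # #
    · · · · # # # # # #
    · · · · · # # # # #
    · · · · · # # # # #
    · · · · · · # # # ·
    · · · · · · · # # ·
    · · · · · · · · # ·
    · · · · · · · · · ·

Final: 91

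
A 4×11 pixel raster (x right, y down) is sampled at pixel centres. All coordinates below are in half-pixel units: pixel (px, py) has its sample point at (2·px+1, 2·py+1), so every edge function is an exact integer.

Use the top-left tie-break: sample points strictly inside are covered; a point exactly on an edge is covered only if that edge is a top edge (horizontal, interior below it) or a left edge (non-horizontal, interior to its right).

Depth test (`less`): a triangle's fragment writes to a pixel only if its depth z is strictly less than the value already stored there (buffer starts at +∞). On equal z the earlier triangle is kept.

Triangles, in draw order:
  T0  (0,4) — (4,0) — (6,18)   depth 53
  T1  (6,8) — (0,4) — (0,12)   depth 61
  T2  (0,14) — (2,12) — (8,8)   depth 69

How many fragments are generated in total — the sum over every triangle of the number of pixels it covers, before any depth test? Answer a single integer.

T0:
  2·area = 80
  edge (0, 4)→(4, 0): d=(4,-4) top-left  bias=+0
  edge (4, 0)→(6, 18): d=(2,18) right/bottom  bias=-1
  edge (6, 18)→(0, 4): d=(-6,-14) top-left  bias=+0
    (1,0)@(3, 1): e=[0,20,60] → █  [on edge]
    (2,0)@(5, 1): e=[8,-16,88] → ·
    (0,1)@(1, 3): e=[0,60,20] → █  [on edge]
    (2,1)@(5, 3): e=[16,-12,76] → ·
    (0,2)@(1, 5): e=[8,64,8] → █
    (2,2)@(5, 5): e=[24,-8,64] → ·
    (0,3)@(1, 7): e=[16,68,-4] → ·
    (1,3)@(3, 7): e=[24,32,24] → █
    (2,3)@(5, 7): e=[32,-4,52] → ·
    (1,4)@(3, 9): e=[32,36,12] → █
    (2,4)@(5, 9): e=[40,0,40] → ·  [on edge]
    (1,5)@(3, 11): e=[40,40,0] → █  [on edge]
  covered (11 px):
    · █ · ·
    █ █ · ·
    █ █ · ·
    · █ · ·
    · █ · ·
    · █ █ ·
    · · █ ·
    · · █ ·
    · · · ·
    · · · ·
    · · · ·
T1:
  2·area = 48  (B↔C swapped to make it positive)
  edge (6, 8)→(0, 12): d=(-6,4) right/bottom  bias=-1
  edge (0, 12)→(0, 4): d=(0,-8) top-left  bias=+0
  edge (0, 4)→(6, 8): d=(6,4) right/bottom  bias=-1
    (0,2)@(1, 5): e=[38,8,2] → █
    (1,2)@(3, 5): e=[30,24,-6] → ·
    (0,3)@(1, 7): e=[26,8,14] → █
    (1,3)@(3, 7): e=[18,24,6] → █
    (2,3)@(5, 7): e=[10,40,-2] → ·
    (0,4)@(1, 9): e=[14,8,26] → █
    (2,4)@(5, 9): e=[-2,40,10] → ·
    (0,5)@(1, 11): e=[2,8,38] → █
    (1,5)@(3, 11): e=[-6,24,30] → ·
    (0,6)@(1, 13): e=[-10,8,50] → ·
  covered (6 px):
    · · · ·
    · · · ·
    █ · · ·
    █ █ · ·
    █ █ · ·
    █ · · ·
    · · · ·
    · · · ·
    · · · ·
    · · · ·
    · · · ·
T2:
  2·area = 4
  edge (0, 14)→(2, 12): d=(2,-2) top-left  bias=+0
  edge (2, 12)→(8, 8): d=(6,-4) top-left  bias=+0
  edge (8, 8)→(0, 14): d=(-8,6) right/bottom  bias=-1
    (3,3)@(7, 7): e=[0,-10,14] → ·  [on edge]
    (2,4)@(5, 9): e=[0,-6,10] → ·  [on edge]
    (1,5)@(3, 11): e=[0,-2,6] → ·  [on edge]
    (0,6)@(1, 13): e=[0,2,2] → █  [on edge]
    (1,6)@(3, 13): e=[4,10,-10] → ·
    (0,7)@(1, 15): e=[4,14,-14] → ·
  covered (1 px):
    · · · ·
    · · · ·
    · · · ·
    · · · ·
    · · · ·
    · · · ·
    █ · · ·
    · · · ·
    · · · ·
    · · · ·
    · · · ·

Answer: 18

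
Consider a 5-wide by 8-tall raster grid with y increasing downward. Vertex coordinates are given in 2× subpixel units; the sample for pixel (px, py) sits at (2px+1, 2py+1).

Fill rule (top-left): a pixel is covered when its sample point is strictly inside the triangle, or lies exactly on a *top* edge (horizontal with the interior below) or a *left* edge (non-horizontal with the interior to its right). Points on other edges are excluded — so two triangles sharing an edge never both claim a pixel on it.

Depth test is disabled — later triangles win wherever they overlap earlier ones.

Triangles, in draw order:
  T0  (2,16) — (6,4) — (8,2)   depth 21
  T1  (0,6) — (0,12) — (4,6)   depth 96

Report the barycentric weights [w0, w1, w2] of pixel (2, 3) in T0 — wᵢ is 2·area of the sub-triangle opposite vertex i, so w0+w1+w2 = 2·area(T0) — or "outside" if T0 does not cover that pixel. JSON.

T0:
  2·area = 16
  edge (2, 16)→(6, 4): d=(4,-12) top-left  bias=+0
  edge (6, 4)→(8, 2): d=(2,-2) top-left  bias=+0
  edge (8, 2)→(2, 16): d=(-6,14) right/bottom  bias=-1
    (3,0)@(7, 1): e=[0,-4,20] → ·  [on edge]
    (4,0)@(9, 1): e=[24,0,-8] → ·  [on edge]
    (3,1)@(7, 3): e=[8,0,8] → #  [on edge]
    (4,1)@(9, 3): e=[32,4,-20] → ·
    (2,2)@(5, 5): e=[-8,0,24] → ·  [on edge]
    (3,2)@(7, 5): e=[16,4,-4] → ·
    (1,3)@(3, 7): e=[-24,0,40] → ·  [on edge]
    (2,3)@(5, 7): e=[0,4,12] → #  [on edge]
    (3,3)@(7, 7): e=[24,8,-16] → ·
    (0,4)@(1, 9): e=[-40,0,56] → ·  [on edge]
    (2,4)@(5, 9): e=[8,8,0] → ·  [on edge]
    (1,6)@(3, 13): e=[0,12,4] → #  [on edge]
  covered (3 px):
    · · · · ·
    · · · # ·
    · · · · ·
    · · # · ·
    · · · · ·
    · · · · ·
    · # · · ·
    · · · · ·
T1:
  2·area = 24  (B↔C swapped to make it positive)
  edge (0, 6)→(4, 6): d=(4,0) top-left  bias=+0
  edge (4, 6)→(0, 12): d=(-4,6) right/bottom  bias=-1
  edge (0, 12)→(0, 6): d=(0,-6) top-left  bias=+0
    (0,3)@(1, 7): e=[4,14,6] → #
    (1,3)@(3, 7): e=[4,2,18] → #
    (2,3)@(5, 7): e=[4,-10,30] → ·
    (0,4)@(1, 9): e=[12,6,6] → #
    (1,4)@(3, 9): e=[12,-6,18] → ·
    (0,5)@(1, 11): e=[20,-2,6] → ·
  covered (3 px):
    · · · · ·
    · · · · ·
    · · · · ·
    # # · · ·
    # · · · ·
    · · · · ·
    · · · · ·
    · · · · ·

Final: [4,12,0]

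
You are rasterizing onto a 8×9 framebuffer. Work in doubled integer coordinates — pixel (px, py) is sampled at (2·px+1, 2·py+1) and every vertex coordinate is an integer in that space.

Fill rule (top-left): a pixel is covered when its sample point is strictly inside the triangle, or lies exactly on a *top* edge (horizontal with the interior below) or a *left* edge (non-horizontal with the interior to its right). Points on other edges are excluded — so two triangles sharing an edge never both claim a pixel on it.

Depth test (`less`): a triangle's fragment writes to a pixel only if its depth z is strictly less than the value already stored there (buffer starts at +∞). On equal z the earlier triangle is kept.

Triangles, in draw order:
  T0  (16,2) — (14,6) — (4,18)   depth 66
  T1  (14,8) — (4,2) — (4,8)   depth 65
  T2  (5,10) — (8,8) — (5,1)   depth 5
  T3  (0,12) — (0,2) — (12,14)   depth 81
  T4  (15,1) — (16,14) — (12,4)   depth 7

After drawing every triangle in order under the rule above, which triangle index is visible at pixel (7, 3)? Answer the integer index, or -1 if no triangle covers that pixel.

T0:
  2·area = 16
  edge (16, 2)→(14, 6): d=(-2,4) right/bottom  bias=-1
  edge (14, 6)→(4, 18): d=(-10,12) right/bottom  bias=-1
  edge (4, 18)→(16, 2): d=(12,-16) top-left  bias=+0
    (6,3)@(13, 7): e=[2,2,12] → X
    (7,3)@(15, 7): e=[-6,-22,44] → .
    (5,4)@(11, 9): e=[6,6,4] → X
    (6,4)@(13, 9): e=[-2,-18,36] → .
    (5,5)@(11, 11): e=[2,-14,28] → .
  covered (2 px):
    . . . . . . . .
    . . . . . . . .
    . . . . . . . .
    . . . . . . X .
    . . . . . X . .
    . . . . . . . .
    . . . . . . . .
    . . . . . . . .
    . . . . . . . .
T1:
  2·area = 60  (B↔C swapped to make it positive)
  edge (14, 8)→(4, 8): d=(-10,0) right/bottom  bias=-1
  edge (4, 8)→(4, 2): d=(0,-6) top-left  bias=+0
  edge (4, 2)→(14, 8): d=(10,6) right/bottom  bias=-1
    (2,1)@(5, 3): e=[50,6,4] → X
    (3,1)@(7, 3): e=[50,18,-8] → .
    (2,2)@(5, 5): e=[30,6,24] → X
    (3,2)@(7, 5): e=[30,18,12] → X
    (4,2)@(9, 5): e=[30,30,0] → .  [on edge]
    (2,3)@(5, 7): e=[10,6,44] → X
    (4,3)@(9, 7): e=[10,30,20] → X
    (5,3)@(11, 7): e=[10,42,8] → X
    (6,3)@(13, 7): e=[10,54,-4] → .
    (2,4)@(5, 9): e=[-10,6,64] → .
    (3,4)@(7, 9): e=[-10,18,52] → .
    (4,4)@(9, 9): e=[-10,30,40] → .
  covered (7 px):
    . . . . . . . .
    . . X . . . . .
    . . X X . . . .
    . . X X X X . .
    . . . . . . . .
    . . . . . . . .
    . . . . . . . .
    . . . . . . . .
    . . . . . . . .
T2:
  2·area = 27  (B↔C swapped to make it positive)
  edge (5, 10)→(5, 1): d=(0,-9) top-left  bias=+0
  edge (5, 1)→(8, 8): d=(3,7) right/bottom  bias=-1
  edge (8, 8)→(5, 10): d=(-3,2) right/bottom  bias=-1
    (2,0)@(5, 1): e=[0,0,27] → .  [on edge]
    (2,1)@(5, 3): e=[0,6,21] → X  [on edge]
    (3,1)@(7, 3): e=[18,-8,17] → .
    (2,2)@(5, 5): e=[0,12,15] → X  [on edge]
    (3,2)@(7, 5): e=[18,-2,11] → .
    (2,3)@(5, 7): e=[0,18,9] → X  [on edge]
    (3,3)@(7, 7): e=[18,4,5] → X
    (4,3)@(9, 7): e=[36,-10,1] → .
    (2,4)@(5, 9): e=[0,24,3] → X  [on edge]
    (3,4)@(7, 9): e=[18,10,-1] → .
    (2,5)@(5, 11): e=[0,30,-3] → .  [on edge]
    (2,6)@(5, 13): e=[0,36,-9] → .  [on edge]
    (2,7)@(5, 15): e=[0,42,-15] → .  [on edge]
    (5,7)@(11, 15): e=[54,0,-27] → .  [on edge]
    (2,8)@(5, 17): e=[0,48,-21] → .  [on edge]
  covered (5 px):
    . . . . . . . .
    . . X . . . . .
    . . X . . . . .
    . . X X . . . .
    . . X . . . . .
    . . . . . . . .
    . . . . . . . .
    . . . . . . . .
    . . . . . . . .
T3:
  2·area = 120
  edge (0, 12)→(0, 2): d=(0,-10) top-left  bias=+0
  edge (0, 2)→(12, 14): d=(12,12) right/bottom  bias=-1
  edge (12, 14)→(0, 12): d=(-12,-2) top-left  bias=+0
    (0,1)@(1, 3): e=[10,0,110] → .  [on edge]
    (0,2)@(1, 5): e=[10,24,86] → X
    (1,2)@(3, 5): e=[30,0,90] → .  [on edge]
    (0,3)@(1, 7): e=[10,48,62] → X
    (1,3)@(3, 7): e=[30,24,66] → X
    (2,3)@(5, 7): e=[50,0,70] → .  [on edge]
    (0,4)@(1, 9): e=[10,72,38] → X
    (2,4)@(5, 9): e=[50,24,46] → X
    (3,4)@(7, 9): e=[70,0,50] → .  [on edge]
    (0,5)@(1, 11): e=[10,96,14] → X
    (3,5)@(7, 11): e=[70,24,26] → X
    (4,5)@(9, 11): e=[90,0,30] → .  [on edge]
    (5,6)@(11, 13): e=[110,0,10] → .  [on edge]
    (6,7)@(13, 15): e=[130,0,-10] → .  [on edge]
    (7,8)@(15, 17): e=[150,0,-30] → .  [on edge]
  covered (12 px):
    . . . . . . . .
    . . . . . . . .
    X . . . . . . .
    X X . . . . . .
    X X X . . . . .
    X X X X . . . .
    . . . X X . . .
    . . . . . . . .
    . . . . . . . .
T4:
  2·area = 42
  edge (15, 1)→(16, 14): d=(1,13) right/bottom  bias=-1
  edge (16, 14)→(12, 4): d=(-4,-10) top-left  bias=+0
  edge (12, 4)→(15, 1): d=(3,-3) top-left  bias=+0
    (7,0)@(15, 1): e=[0,42,0] → .  [on edge]
    (6,1)@(13, 3): e=[28,14,0] → X  [on edge]
    (7,1)@(15, 3): e=[2,34,6] → X
    (5,2)@(11, 5): e=[56,-14,0] → .  [on edge]
    (6,2)@(13, 5): e=[30,6,6] → X
    (4,3)@(9, 7): e=[84,-42,0] → .  [on edge]
    (6,3)@(13, 7): e=[32,-2,12] → .
    (7,3)@(15, 7): e=[6,18,18] → X
    (3,4)@(7, 9): e=[112,-70,0] → .  [on edge]
    (7,4)@(15, 9): e=[8,10,24] → X
    (2,5)@(5, 11): e=[140,-98,0] → .  [on edge]
    (7,5)@(15, 11): e=[10,2,30] → X
    (1,6)@(3, 13): e=[168,-126,0] → .  [on edge]
    (0,7)@(1, 15): e=[196,-154,0] → .  [on edge]
  covered (7 px):
    . . . . . . . .
    . . . . . . X X
    . . . . . . X X
    . . . . . . . X
    . . . . . . . X
    . . . . . . . X
    . . . . . . . .
    . . . . . . . .
    . . . . . . . .

Z-buffer (winner per pixel, '.' = empty):
  . . . . . . . .
  . . 2 . . . 4 4
  3 . 2 1 . . 4 4
  3 3 2 2 1 1 0 4
  3 3 2 . . 0 . 4
  3 3 3 3 . . . 4
  . . . 3 3 . . .
  . . . . . . . .
  . . . . . . . .

Answer: 4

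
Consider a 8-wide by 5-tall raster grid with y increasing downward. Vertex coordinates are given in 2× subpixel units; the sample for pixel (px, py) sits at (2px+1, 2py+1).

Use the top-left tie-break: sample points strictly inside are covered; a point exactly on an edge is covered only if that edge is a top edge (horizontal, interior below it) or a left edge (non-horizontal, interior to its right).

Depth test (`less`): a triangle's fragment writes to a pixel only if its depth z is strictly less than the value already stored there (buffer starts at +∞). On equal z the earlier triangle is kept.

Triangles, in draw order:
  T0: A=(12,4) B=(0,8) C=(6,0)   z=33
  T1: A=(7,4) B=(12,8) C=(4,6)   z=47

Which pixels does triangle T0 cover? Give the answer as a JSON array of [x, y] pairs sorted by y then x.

T0:
  2·area = 72
  edge (12, 4)→(0, 8): d=(-12,4) right/bottom  bias=-1
  edge (0, 8)→(6, 0): d=(6,-8) top-left  bias=+0
  edge (6, 0)→(12, 4): d=(6,4) right/bottom  bias=-1
    (3,0)@(7, 1): e=[56,14,2] → #
    (4,0)@(9, 1): e=[48,30,-6] → ·
    (2,1)@(5, 3): e=[40,10,22] → #
    (4,1)@(9, 3): e=[24,42,6] → #
    (5,1)@(11, 3): e=[16,58,-2] → ·
    (7,1)@(15, 3): e=[0,90,-18] → ·  [on edge]
    (1,2)@(3, 5): e=[24,6,42] → #
    (4,2)@(9, 5): e=[0,54,18] → ·  [on edge]
    (0,3)@(1, 7): e=[8,2,62] → #
    (1,3)@(3, 7): e=[0,18,54] → ·  [on edge]
    (2,3)@(5, 7): e=[-8,34,46] → ·
    (3,3)@(7, 7): e=[-16,50,38] → ·
  covered (8 px):
    · · · # · · · ·
    · · # # # · · ·
    · # # # · · · ·
    # · · · · · · ·
    · · · · · · · ·
T1:
  2·area = 22
  edge (7, 4)→(12, 8): d=(5,4) right/bottom  bias=-1
  edge (12, 8)→(4, 6): d=(-8,-2) top-left  bias=+0
  edge (4, 6)→(7, 4): d=(3,-2) top-left  bias=+0
    (3,2)@(7, 5): e=[5,14,3] → #
    (4,2)@(9, 5): e=[-3,18,7] → ·
    (3,3)@(7, 7): e=[15,-2,9] → ·
    (4,3)@(9, 7): e=[7,2,13] → #
    (5,3)@(11, 7): e=[-1,6,17] → ·
    (4,4)@(9, 9): e=[17,-14,19] → ·
  covered (2 px):
    · · · · · · · ·
    · · · · · · · ·
    · · · # · · · ·
    · · · · # · · ·
    · · · · · · · ·

Result: [[3,0],[2,1],[3,1],[4,1],[1,2],[2,2],[3,2],[0,3]]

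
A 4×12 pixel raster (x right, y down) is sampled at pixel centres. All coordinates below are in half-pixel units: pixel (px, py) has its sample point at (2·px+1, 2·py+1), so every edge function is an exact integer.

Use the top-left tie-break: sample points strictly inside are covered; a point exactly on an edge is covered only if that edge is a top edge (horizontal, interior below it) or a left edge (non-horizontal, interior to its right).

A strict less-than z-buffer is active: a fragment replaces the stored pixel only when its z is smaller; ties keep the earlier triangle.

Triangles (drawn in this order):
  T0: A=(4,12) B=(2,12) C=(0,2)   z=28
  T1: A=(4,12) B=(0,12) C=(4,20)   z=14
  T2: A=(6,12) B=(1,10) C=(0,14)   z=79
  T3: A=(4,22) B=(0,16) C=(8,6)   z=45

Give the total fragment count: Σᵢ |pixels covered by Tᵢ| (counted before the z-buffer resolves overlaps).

T0:
  2·area = 20
  edge (4, 12)→(2, 12): d=(-2,0) right/bottom  bias=-1
  edge (2, 12)→(0, 2): d=(-2,-10) top-left  bias=+0
  edge (0, 2)→(4, 12): d=(4,10) right/bottom  bias=-1
    (0,2)@(1, 5): e=[14,4,2] → #
    (1,2)@(3, 5): e=[14,24,-18] → ·
    (0,3)@(1, 7): e=[10,0,10] → #  [on edge]
    (1,3)@(3, 7): e=[10,20,-10] → ·
    (0,4)@(1, 9): e=[6,-4,18] → ·
    (1,5)@(3, 11): e=[2,12,6] → #
    (2,5)@(5, 11): e=[2,32,-14] → ·
    (1,6)@(3, 13): e=[-2,8,14] → ·
    (1,8)@(3, 17): e=[-10,0,30] → ·  [on edge]
  covered (3 px):
    · · · ·
    · · · ·
    # · · ·
    # · · ·
    · · · ·
    · # · ·
    · · · ·
    · · · ·
    · · · ·
    · · · ·
    · · · ·
    · · · ·
T1:
  2·area = 32  (B↔C swapped to make it positive)
  edge (4, 12)→(4, 20): d=(0,8) right/bottom  bias=-1
  edge (4, 20)→(0, 12): d=(-4,-8) top-left  bias=+0
  edge (0, 12)→(4, 12): d=(4,0) top-left  bias=+0
    (0,6)@(1, 13): e=[24,4,4] → #
    (1,6)@(3, 13): e=[8,20,4] → #
    (2,6)@(5, 13): e=[-8,36,4] → ·
    (0,7)@(1, 15): e=[24,-4,12] → ·
    (1,7)@(3, 15): e=[8,12,12] → #
    (2,7)@(5, 15): e=[-8,28,12] → ·
    (1,8)@(3, 17): e=[8,4,20] → #
    (2,8)@(5, 17): e=[-8,20,20] → ·
    (1,9)@(3, 19): e=[8,-4,28] → ·
  covered (4 px):
    · · · ·
    · · · ·
    · · · ·
    · · · ·
    · · · ·
    · · · ·
    # # · ·
    · # · ·
    · # · ·
    · · · ·
    · · · ·
    · · · ·
T2:
  2·area = 22  (B↔C swapped to make it positive)
  edge (6, 12)→(0, 14): d=(-6,2) right/bottom  bias=-1
  edge (0, 14)→(1, 10): d=(1,-4) top-left  bias=+0
  edge (1, 10)→(6, 12): d=(5,2) right/bottom  bias=-1
    (0,5)@(1, 11): e=[16,1,5] → #
    (1,5)@(3, 11): e=[12,9,1] → #
    (2,5)@(5, 11): e=[8,17,-3] → ·
    (0,6)@(1, 13): e=[4,3,15] → #
    (1,6)@(3, 13): e=[0,11,11] → ·  [on edge]
    (0,7)@(1, 15): e=[-8,5,25] → ·
  covered (3 px):
    · · · ·
    · · · ·
    · · · ·
    · · · ·
    · · · ·
    # # · ·
    # · · ·
    · · · ·
    · · · ·
    · · · ·
    · · · ·
    · · · ·
T3:
  2·area = 88
  edge (4, 22)→(0, 16): d=(-4,-6) top-left  bias=+0
  edge (0, 16)→(8, 6): d=(8,-10) top-left  bias=+0
  edge (8, 6)→(4, 22): d=(-4,16) right/bottom  bias=-1
    (3,4)@(7, 9): e=[70,14,4] → #
    (2,5)@(5, 11): e=[50,10,28] → #
    (3,5)@(7, 11): e=[62,30,-4] → ·
    (1,6)@(3, 13): e=[30,6,52] → #
    (3,6)@(7, 13): e=[54,46,-12] → ·
    (0,7)@(1, 15): e=[10,2,76] → #
    (3,7)@(7, 15): e=[46,62,-20] → ·
    (0,8)@(1, 17): e=[2,18,68] → #
    (3,8)@(7, 17): e=[38,78,-28] → ·
    (0,9)@(1, 19): e=[-6,34,60] → ·
    (1,9)@(3, 19): e=[6,54,28] → #
    (2,9)@(5, 19): e=[18,74,-4] → ·
  covered (11 px):
    · · · ·
    · · · ·
    · · · ·
    · · · ·
    · · · #
    · · # ·
    · # # ·
    # # # ·
    # # # ·
    · # · ·
    · · · ·
    · · · ·

Final: 21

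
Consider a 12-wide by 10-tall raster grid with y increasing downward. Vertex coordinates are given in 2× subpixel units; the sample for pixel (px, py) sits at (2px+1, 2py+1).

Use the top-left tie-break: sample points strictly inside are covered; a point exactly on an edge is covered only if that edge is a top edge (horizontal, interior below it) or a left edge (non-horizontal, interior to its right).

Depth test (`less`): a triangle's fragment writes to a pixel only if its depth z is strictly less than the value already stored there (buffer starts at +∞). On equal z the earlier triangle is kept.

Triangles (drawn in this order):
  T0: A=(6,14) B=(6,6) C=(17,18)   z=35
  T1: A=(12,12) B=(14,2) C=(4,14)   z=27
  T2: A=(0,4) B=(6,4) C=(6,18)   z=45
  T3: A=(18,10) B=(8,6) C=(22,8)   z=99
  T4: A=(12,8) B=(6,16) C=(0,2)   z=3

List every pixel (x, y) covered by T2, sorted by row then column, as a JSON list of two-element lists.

T0:
  2·area = 88
  edge (6, 14)→(6, 6): d=(0,-8) top-left  bias=+0
  edge (6, 6)→(17, 18): d=(11,12) right/bottom  bias=-1
  edge (17, 18)→(6, 14): d=(-11,-4) top-left  bias=+0
    (3,4)@(7, 9): e=[8,21,59] → X
    (4,4)@(9, 9): e=[24,-3,67] → .
    (3,5)@(7, 11): e=[8,43,37] → X
    (4,5)@(9, 11): e=[24,19,45] → X
    (5,5)@(11, 11): e=[40,-5,53] → .
    (3,6)@(7, 13): e=[8,65,15] → X
    (5,6)@(11, 13): e=[40,17,31] → X
    (6,6)@(13, 13): e=[56,-7,39] → .
    (3,7)@(7, 15): e=[8,87,-7] → .
    (4,7)@(9, 15): e=[24,63,1] → X
    (6,7)@(13, 15): e=[56,15,17] → X
    (7,7)@(15, 15): e=[72,-9,25] → .
  covered (10 px):
    . . . . . . . . . . . .
    . . . . . . . . . . . .
    . . . . . . . . . . . .
    . . . . . . . . . . . .
    . . . X . . . . . . . .
    . . . X X . . . . . . .
    . . . X X X . . . . . .
    . . . . X X X . . . . .
    . . . . . . . X . . . .
    . . . . . . . . . . . .
T1:
  2·area = 76  (B↔C swapped to make it positive)
  edge (12, 12)→(4, 14): d=(-8,2) right/bottom  bias=-1
  edge (4, 14)→(14, 2): d=(10,-12) top-left  bias=+0
  edge (14, 2)→(12, 12): d=(-2,10) right/bottom  bias=-1
    (6,2)@(13, 5): e=[54,18,4] → X
    (7,2)@(15, 5): e=[50,42,-16] → .
    (5,3)@(11, 7): e=[42,14,20] → X
    (6,3)@(13, 7): e=[38,38,0] → .  [on edge]
    (4,4)@(9, 9): e=[30,10,36] → X
    (6,4)@(13, 9): e=[22,58,-4] → .
    (3,5)@(7, 11): e=[18,6,52] → X
    (6,5)@(13, 11): e=[6,78,-8] → .
    (2,6)@(5, 13): e=[6,2,68] → X
    (4,6)@(9, 13): e=[-2,50,28] → .
    (5,6)@(11, 13): e=[-6,74,8] → .
    (2,7)@(5, 15): e=[-10,22,64] → .
    (5,8)@(11, 17): e=[-38,114,0] → .  [on edge]
  covered (9 px):
    . . . . . . . . . . . .
    . . . . . . . . . . . .
    . . . . . . X . . . . .
    . . . . . X . . . . . .
    . . . . X X . . . . . .
    . . . X X X . . . . . .
    . . X X . . . . . . . .
    . . . . . . . . . . . .
    . . . . . . . . . . . .
    . . . . . . . . . . . .
T2:
  2·area = 84
  edge (0, 4)→(6, 4): d=(6,0) top-left  bias=+0
  edge (6, 4)→(6, 18): d=(0,14) right/bottom  bias=-1
  edge (6, 18)→(0, 4): d=(-6,-14) top-left  bias=+0
    (0,2)@(1, 5): e=[6,70,8] → X
    (1,2)@(3, 5): e=[6,42,36] → X
    (2,2)@(5, 5): e=[6,14,64] → X
    (3,2)@(7, 5): e=[6,-14,92] → .
    (0,3)@(1, 7): e=[18,70,-4] → .
    (1,3)@(3, 7): e=[18,42,24] → X
    (3,3)@(7, 7): e=[18,-14,80] → .
    (1,4)@(3, 9): e=[30,42,12] → X
    (3,4)@(7, 9): e=[30,-14,68] → .
    (1,5)@(3, 11): e=[42,42,0] → X  [on edge]
    (3,5)@(7, 11): e=[42,-14,56] → .
    (1,6)@(3, 13): e=[54,42,-12] → .
  covered (11 px):
    . . . . . . . . . . . .
    . . . . . . . . . . . .
    X X X . . . . . . . . .
    . X X . . . . . . . . .
    . X X . . . . . . . . .
    . X X . . . . . . . . .
    . . X . . . . . . . . .
    . . X . . . . . . . . .
    . . . . . . . . . . . .
    . . . . . . . . . . . .
T3:
  2·area = 36
  edge (18, 10)→(8, 6): d=(-10,-4) top-left  bias=+0
  edge (8, 6)→(22, 8): d=(14,2) right/bottom  bias=-1
  edge (22, 8)→(18, 10): d=(-4,2) right/bottom  bias=-1
    (0,2)@(1, 5): e=[-18,0,54] → .  [on edge]
    (5,3)@(11, 7): e=[2,8,26] → X
    (6,3)@(13, 7): e=[10,4,22] → X
    (7,3)@(15, 7): e=[18,0,18] → .  [on edge]
    (5,4)@(11, 9): e=[-18,36,18] → .
    (6,4)@(13, 9): e=[-10,32,14] → .
    (8,4)@(17, 9): e=[6,24,6] → X
    (9,4)@(19, 9): e=[14,20,2] → X
    (10,4)@(21, 9): e=[22,16,-2] → .
    (8,5)@(17, 11): e=[-14,52,-2] → .
    (9,5)@(19, 11): e=[-6,48,-6] → .
  covered (4 px):
    . . . . . . . . . . . .
    . . . . . . . . . . . .
    . . . . . . . . . . . .
    . . . . . X X . . . . .
    . . . . . . . . X X . .
    . . . . . . . . . . . .
    . . . . . . . . . . . .
    . . . . . . . . . . . .
    . . . . . . . . . . . .
    . . . . . . . . . . . .
T4:
  2·area = 132
  edge (12, 8)→(6, 16): d=(-6,8) right/bottom  bias=-1
  edge (6, 16)→(0, 2): d=(-6,-14) top-left  bias=+0
  edge (0, 2)→(12, 8): d=(12,6) right/bottom  bias=-1
    (0,1)@(1, 3): e=[118,8,6] → X
    (1,1)@(3, 3): e=[102,36,-6] → .
    (0,2)@(1, 5): e=[106,-4,30] → .
    (1,2)@(3, 5): e=[90,24,18] → X
    (2,2)@(5, 5): e=[74,52,6] → X
    (3,2)@(7, 5): e=[58,80,-6] → .
    (1,3)@(3, 7): e=[78,12,42] → X
    (3,3)@(7, 7): e=[46,68,18] → X
    (4,3)@(9, 7): e=[30,96,6] → X
    (5,3)@(11, 7): e=[14,124,-6] → .
    (1,4)@(3, 9): e=[66,0,66] → X  [on edge]
    (5,4)@(11, 9): e=[2,112,18] → X
  covered (17 px):
    . . . . . . . . . . . .
    X . . . . . . . . . . .
    . X X . . . . . . . . .
    . X X X X . . . . . . .
    . X X X X X . . . . . .
    . . X X X . . . . . . .
    . . X X . . . . . . . .
    . . . . . . . . . . . .
    . . . . . . . . . . . .
    . . . . . . . . . . . .

Result: [[0,2],[1,2],[2,2],[1,3],[2,3],[1,4],[2,4],[1,5],[2,5],[2,6],[2,7]]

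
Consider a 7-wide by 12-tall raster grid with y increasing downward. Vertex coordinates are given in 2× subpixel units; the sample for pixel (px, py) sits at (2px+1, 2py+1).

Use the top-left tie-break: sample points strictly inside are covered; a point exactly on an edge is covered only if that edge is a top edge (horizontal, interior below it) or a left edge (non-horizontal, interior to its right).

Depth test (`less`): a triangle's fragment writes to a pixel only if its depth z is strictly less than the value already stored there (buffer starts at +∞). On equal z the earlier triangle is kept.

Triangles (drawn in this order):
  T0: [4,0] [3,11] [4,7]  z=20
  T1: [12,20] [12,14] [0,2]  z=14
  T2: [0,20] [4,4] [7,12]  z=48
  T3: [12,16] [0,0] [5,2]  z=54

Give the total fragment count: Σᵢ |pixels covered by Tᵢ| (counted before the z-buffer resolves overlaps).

T0:
  2·area = 7  (B↔C swapped to make it positive)
  edge (4, 0)→(4, 7): d=(0,7) right/bottom  bias=-1
  edge (4, 7)→(3, 11): d=(-1,4) right/bottom  bias=-1
  edge (3, 11)→(4, 0): d=(1,-11) top-left  bias=+0
    (2,1)@(5, 3): e=[-7,0,14] → .  [on edge]
    (1,5)@(3, 11): e=[7,0,0] → .  [on edge]
    (0,9)@(1, 19): e=[21,0,-14] → .  [on edge]
  covered (0 px):
    . . . . . . .
    . . . . . . .
    . . . . . . .
    . . . . . . .
    . . . . . . .
    . . . . . . .
    . . . . . . .
    . . . . . . .
    . . . . . . .
    . . . . . . .
    . . . . . . .
    . . . . . . .
T1:
  2·area = 72  (B↔C swapped to make it positive)
  edge (12, 20)→(0, 2): d=(-12,-18) top-left  bias=+0
  edge (0, 2)→(12, 14): d=(12,12) right/bottom  bias=-1
  edge (12, 14)→(12, 20): d=(0,6) right/bottom  bias=-1
    (0,1)@(1, 3): e=[6,0,66] → .  [on edge]
    (1,2)@(3, 5): e=[18,0,54] → .  [on edge]
    (2,3)@(5, 7): e=[30,0,42] → .  [on edge]
    (2,4)@(5, 9): e=[6,24,42] → X
    (3,4)@(7, 9): e=[42,0,30] → .  [on edge]
    (2,5)@(5, 11): e=[-18,48,42] → .
    (3,5)@(7, 11): e=[18,24,30] → X
    (4,5)@(9, 11): e=[54,0,18] → .  [on edge]
    (3,6)@(7, 13): e=[-6,48,30] → .
    (4,6)@(9, 13): e=[30,24,18] → X
    (5,6)@(11, 13): e=[66,0,6] → .  [on edge]
    (4,7)@(9, 15): e=[6,48,18] → X
    (6,7)@(13, 15): e=[78,0,-6] → .  [on edge]
  covered (6 px):
    . . . . . . .
    . . . . . . .
    . . . . . . .
    . . . . . . .
    . . X . . . .
    . . . X . . .
    . . . . X . .
    . . . . X X .
    . . . . . X .
    . . . . . . .
    . . . . . . .
    . . . . . . .
T2:
  2·area = 80
  edge (0, 20)→(4, 4): d=(4,-16) top-left  bias=+0
  edge (4, 4)→(7, 12): d=(3,8) right/bottom  bias=-1
  edge (7, 12)→(0, 20): d=(-7,8) right/bottom  bias=-1
    (2,3)@(5, 7): e=[28,1,51] → X
    (3,3)@(7, 7): e=[60,-15,35] → .
    (1,4)@(3, 9): e=[4,23,53] → X
    (3,4)@(7, 9): e=[68,-9,21] → .
    (1,5)@(3, 11): e=[12,29,39] → X
    (3,5)@(7, 11): e=[76,-3,7] → .
    (1,6)@(3, 13): e=[20,35,25] → X
    (3,6)@(7, 13): e=[84,3,-7] → .
    (1,7)@(3, 15): e=[28,41,11] → X
    (2,7)@(5, 15): e=[60,25,-5] → .
    (0,8)@(1, 17): e=[4,63,13] → X
    (1,8)@(3, 17): e=[36,47,-3] → .
  covered (9 px):
    . . . . . . .
    . . . . . . .
    . . . . . . .
    . . X . . . .
    . X X . . . .
    . X X . . . .
    . X X . . . .
    . X . . . . .
    X . . . . . .
    . . . . . . .
    . . . . . . .
    . . . . . . .
T3:
  2·area = 56
  edge (12, 16)→(0, 0): d=(-12,-16) top-left  bias=+0
  edge (0, 0)→(5, 2): d=(5,2) right/bottom  bias=-1
  edge (5, 2)→(12, 16): d=(7,14) right/bottom  bias=-1
    (0,0)@(1, 1): e=[4,3,49] → X
    (1,0)@(3, 1): e=[36,-1,21] → .
    (0,1)@(1, 3): e=[-20,13,63] → .
    (1,1)@(3, 3): e=[12,9,35] → X
    (2,1)@(5, 3): e=[44,5,7] → X
    (3,1)@(7, 3): e=[76,1,-21] → .
    (1,2)@(3, 5): e=[-12,19,49] → .
    (2,2)@(5, 5): e=[20,15,21] → X
    (3,2)@(7, 5): e=[52,11,-7] → .
    (2,3)@(5, 7): e=[-4,25,35] → .
    (3,3)@(7, 7): e=[28,21,7] → X
    (4,3)@(9, 7): e=[60,17,-21] → .
  covered (7 px):
    X . . . . . .
    . X X . . . .
    . . X . . . .
    . . . X . . .
    . . . X . . .
    . . . . X . .
    . . . . . . .
    . . . . . . .
    . . . . . . .
    . . . . . . .
    . . . . . . .
    . . . . . . .

Result: 22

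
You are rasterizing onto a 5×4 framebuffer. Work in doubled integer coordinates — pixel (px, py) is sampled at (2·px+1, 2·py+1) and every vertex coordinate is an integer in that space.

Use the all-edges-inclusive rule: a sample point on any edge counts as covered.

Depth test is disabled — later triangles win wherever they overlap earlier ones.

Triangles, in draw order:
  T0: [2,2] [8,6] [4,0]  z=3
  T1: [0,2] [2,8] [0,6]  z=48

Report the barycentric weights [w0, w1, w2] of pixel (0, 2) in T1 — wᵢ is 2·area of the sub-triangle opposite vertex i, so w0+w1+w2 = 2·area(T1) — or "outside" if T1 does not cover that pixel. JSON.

T0:
  2·area = 20  (B↔C swapped to make it positive)
  edge (2, 2)→(4, 0): d=(2,-2) inclusive
  edge (4, 0)→(8, 6): d=(4,6) inclusive
  edge (8, 6)→(2, 2): d=(-6,-4) inclusive
    (1,0)@(3, 1): e=[0,10,10] → X  [on edge]
    (2,0)@(5, 1): e=[4,-2,18] → .
    (0,1)@(1, 3): e=[0,30,-10] → .  [on edge]
    (1,1)@(3, 3): e=[4,18,-2] → .
    (2,1)@(5, 3): e=[8,6,6] → X
    (3,1)@(7, 3): e=[12,-6,14] → .
    (2,2)@(5, 5): e=[12,14,-6] → .
    (3,2)@(7, 5): e=[16,2,2] → X
    (4,2)@(9, 5): e=[20,-10,10] → .
    (3,3)@(7, 7): e=[20,10,-10] → .
  covered (3 px):
    . X . . .
    . . X . .
    . . . X .
    . . . . .
T1:
  2·area = 8
  edge (0, 2)→(2, 8): d=(2,6) inclusive
  edge (2, 8)→(0, 6): d=(-2,-2) inclusive
  edge (0, 6)→(0, 2): d=(0,-4) inclusive
    (0,2)@(1, 5): e=[0,4,4] → X  [on edge]
    (1,2)@(3, 5): e=[-12,8,12] → .
    (0,3)@(1, 7): e=[4,0,4] → X  [on edge]
    (1,3)@(3, 7): e=[-8,4,12] → .
  covered (2 px):
    . . . . .
    . . . . .
    X . . . .
    X . . . .

Result: [4,4,0]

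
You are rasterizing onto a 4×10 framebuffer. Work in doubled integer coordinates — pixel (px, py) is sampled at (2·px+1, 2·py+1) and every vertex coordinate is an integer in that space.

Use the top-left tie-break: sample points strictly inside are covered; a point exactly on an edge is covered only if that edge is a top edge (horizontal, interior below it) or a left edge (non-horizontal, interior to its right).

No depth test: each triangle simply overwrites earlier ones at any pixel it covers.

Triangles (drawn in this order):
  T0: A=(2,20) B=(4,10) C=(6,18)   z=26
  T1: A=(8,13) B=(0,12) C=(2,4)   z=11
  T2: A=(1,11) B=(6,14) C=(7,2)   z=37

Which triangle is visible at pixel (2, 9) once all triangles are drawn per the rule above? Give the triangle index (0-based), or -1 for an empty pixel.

T0:
  2·area = 36
  edge (2, 20)→(4, 10): d=(2,-10) top-left  bias=+0
  edge (4, 10)→(6, 18): d=(2,8) right/bottom  bias=-1
  edge (6, 18)→(2, 20): d=(-4,2) right/bottom  bias=-1
    (2,2)@(5, 5): e=[0,-18,54] → ·  [on edge]
    (1,7)@(3, 15): e=[0,18,18] → #  [on edge]
    (2,7)@(5, 15): e=[20,2,14] → #
    (3,7)@(7, 15): e=[40,-14,10] → ·
    (1,8)@(3, 17): e=[4,22,10] → #
    (3,8)@(7, 17): e=[44,-10,2] → ·
    (1,9)@(3, 19): e=[8,26,2] → #
    (2,9)@(5, 19): e=[28,10,-2] → ·
  covered (5 px):
    · · · ·
    · · · ·
    · · · ·
    · · · ·
    · · · ·
    · · · ·
    · · · ·
    · # # ·
    · # # ·
    · # · ·
T1:
  2·area = 66
  edge (8, 13)→(0, 12): d=(-8,-1) top-left  bias=+0
  edge (0, 12)→(2, 4): d=(2,-8) top-left  bias=+0
  edge (2, 4)→(8, 13): d=(6,9) right/bottom  bias=-1
    (1,3)@(3, 7): e=[43,14,9] → #
    (2,3)@(5, 7): e=[45,30,-9] → ·
    (0,4)@(1, 9): e=[25,2,39] → #
    (2,4)@(5, 9): e=[29,34,3] → #
    (3,4)@(7, 9): e=[31,50,-15] → ·
    (0,5)@(1, 11): e=[9,6,51] → #
    (3,5)@(7, 11): e=[15,54,-3] → ·
    (0,6)@(1, 13): e=[-7,10,63] → ·
    (1,6)@(3, 13): e=[-5,26,45] → ·
    (2,6)@(5, 13): e=[-3,42,27] → ·
  covered (7 px):
    · · · ·
    · · · ·
    · · · ·
    · # · ·
    # # # ·
    # # # ·
    · · · ·
    · · · ·
    · · · ·
    · · · ·
T2:
  2·area = 63  (B↔C swapped to make it positive)
  edge (1, 11)→(7, 2): d=(6,-9) top-left  bias=+0
  edge (7, 2)→(6, 14): d=(-1,12) right/bottom  bias=-1
  edge (6, 14)→(1, 11): d=(-5,-3) top-left  bias=+0
    (2,2)@(5, 5): e=[0,21,42] → #  [on edge]
    (3,2)@(7, 5): e=[18,-3,48] → ·
    (2,3)@(5, 7): e=[12,19,32] → #
    (3,3)@(7, 7): e=[30,-5,38] → ·
    (1,4)@(3, 9): e=[6,41,16] → #
    (3,4)@(7, 9): e=[42,-7,28] → ·
    (0,5)@(1, 11): e=[0,63,0] → #  [on edge]
    (3,5)@(7, 11): e=[54,-9,18] → ·
    (0,6)@(1, 13): e=[12,61,-10] → ·
    (1,6)@(3, 13): e=[30,37,-4] → ·
    (2,6)@(5, 13): e=[48,13,2] → #
    (3,6)@(7, 13): e=[66,-11,8] → ·
  covered (8 px):
    · · · ·
    · · · ·
    · · # ·
    · · # ·
    · # # ·
    # # # ·
    · · # ·
    · · · ·
    · · · ·
    · · · ·

Z-buffer (winner per pixel, '.' = empty):
  . . . .
  . . . .
  . . 2 .
  . 1 2 .
  1 2 2 .
  2 2 2 .
  . . 2 .
  . 0 0 .
  . 0 0 .
  . 0 . .

Result: -1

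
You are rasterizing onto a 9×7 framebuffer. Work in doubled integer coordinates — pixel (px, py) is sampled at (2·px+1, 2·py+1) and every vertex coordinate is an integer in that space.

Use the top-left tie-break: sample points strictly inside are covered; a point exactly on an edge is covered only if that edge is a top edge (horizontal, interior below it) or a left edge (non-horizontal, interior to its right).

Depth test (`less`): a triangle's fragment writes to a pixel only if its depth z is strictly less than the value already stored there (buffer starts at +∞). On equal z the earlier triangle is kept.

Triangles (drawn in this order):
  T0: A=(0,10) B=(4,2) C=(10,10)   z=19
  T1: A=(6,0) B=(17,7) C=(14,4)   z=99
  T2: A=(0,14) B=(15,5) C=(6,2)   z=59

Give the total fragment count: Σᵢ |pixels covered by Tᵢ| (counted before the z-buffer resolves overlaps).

T0:
  2·area = 80
  edge (0, 10)→(4, 2): d=(4,-8) top-left  bias=+0
  edge (4, 2)→(10, 10): d=(6,8) right/bottom  bias=-1
  edge (10, 10)→(0, 10): d=(-10,0) right/bottom  bias=-1
    (1,2)@(3, 5): e=[4,26,50] → X
    (2,2)@(5, 5): e=[20,10,50] → X
    (3,2)@(7, 5): e=[36,-6,50] → .
    (1,3)@(3, 7): e=[12,38,30] → X
    (3,3)@(7, 7): e=[44,6,30] → X
    (4,3)@(9, 7): e=[60,-10,30] → .
    (0,4)@(1, 9): e=[4,66,10] → X
    (4,4)@(9, 9): e=[68,2,10] → X
    (5,4)@(11, 9): e=[84,-14,10] → .
    (0,5)@(1, 11): e=[12,78,-10] → .
    (1,5)@(3, 11): e=[28,62,-10] → .
    (2,5)@(5, 11): e=[44,46,-10] → .
  covered (10 px):
    . . . . . . . . .
    . . . . . . . . .
    . X X . . . . . .
    . X X X . . . . .
    X X X X X . . . .
    . . . . . . . . .
    . . . . . . . . .
T1:
  2·area = 12  (B↔C swapped to make it positive)
  edge (6, 0)→(14, 4): d=(8,4) right/bottom  bias=-1
  edge (14, 4)→(17, 7): d=(3,3) right/bottom  bias=-1
  edge (17, 7)→(6, 0): d=(-11,-7) top-left  bias=+0
    (5,0)@(11, 1): e=[-12,0,24] → .  [on edge]
    (5,1)@(11, 3): e=[4,6,2] → X
    (6,1)@(13, 3): e=[-4,0,16] → .  [on edge]
    (5,2)@(11, 5): e=[20,12,-20] → .
    (7,2)@(15, 5): e=[4,0,8] → .  [on edge]
    (8,3)@(17, 7): e=[12,0,0] → .  [on edge]
  covered (1 px):
    . . . . . . . . .
    . . . . . X . . .
    . . . . . . . . .
    . . . . . . . . .
    . . . . . . . . .
    . . . . . . . . .
    . . . . . . . . .
T2:
  2·area = 126  (B↔C swapped to make it positive)
  edge (0, 14)→(6, 2): d=(6,-12) top-left  bias=+0
  edge (6, 2)→(15, 5): d=(9,3) right/bottom  bias=-1
  edge (15, 5)→(0, 14): d=(-15,9) right/bottom  bias=-1
    (1,0)@(3, 1): e=[-42,0,168] → .  [on edge]
    (3,1)@(7, 3): e=[18,6,102] → X
    (4,1)@(9, 3): e=[42,0,84] → .  [on edge]
    (2,2)@(5, 5): e=[6,30,90] → X
    (4,2)@(9, 5): e=[54,18,54] → X
    (5,2)@(11, 5): e=[78,12,36] → X
    (6,2)@(13, 5): e=[102,6,18] → X
    (7,2)@(15, 5): e=[126,0,0] → .  [on edge]
    (2,3)@(5, 7): e=[18,48,60] → X
    (6,3)@(13, 7): e=[114,24,-12] → .
    (1,4)@(3, 9): e=[6,72,48] → X
    (4,4)@(9, 9): e=[78,54,-6] → .
    (2,5)@(5, 11): e=[42,84,0] → .  [on edge]
  covered (15 px):
    . . . . . . . . .
    . . . X . . . . .
    . . X X X X X . .
    . . X X X X . . .
    . X X X . . . . .
    . X . . . . . . .
    X . . . . . . . .

Answer: 26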